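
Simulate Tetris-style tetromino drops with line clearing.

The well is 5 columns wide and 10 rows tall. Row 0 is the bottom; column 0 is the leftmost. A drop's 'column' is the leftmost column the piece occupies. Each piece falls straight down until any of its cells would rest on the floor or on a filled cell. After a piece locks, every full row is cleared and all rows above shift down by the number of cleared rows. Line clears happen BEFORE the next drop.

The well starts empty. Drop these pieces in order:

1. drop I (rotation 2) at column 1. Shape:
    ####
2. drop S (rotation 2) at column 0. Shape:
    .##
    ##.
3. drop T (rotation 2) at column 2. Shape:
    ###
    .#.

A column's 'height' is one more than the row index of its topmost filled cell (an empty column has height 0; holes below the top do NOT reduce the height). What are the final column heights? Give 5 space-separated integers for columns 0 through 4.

Drop 1: I rot2 at col 1 lands with bottom-row=0; cleared 0 line(s) (total 0); column heights now [0 1 1 1 1], max=1
Drop 2: S rot2 at col 0 lands with bottom-row=1; cleared 0 line(s) (total 0); column heights now [2 3 3 1 1], max=3
Drop 3: T rot2 at col 2 lands with bottom-row=2; cleared 0 line(s) (total 0); column heights now [2 3 4 4 4], max=4

Answer: 2 3 4 4 4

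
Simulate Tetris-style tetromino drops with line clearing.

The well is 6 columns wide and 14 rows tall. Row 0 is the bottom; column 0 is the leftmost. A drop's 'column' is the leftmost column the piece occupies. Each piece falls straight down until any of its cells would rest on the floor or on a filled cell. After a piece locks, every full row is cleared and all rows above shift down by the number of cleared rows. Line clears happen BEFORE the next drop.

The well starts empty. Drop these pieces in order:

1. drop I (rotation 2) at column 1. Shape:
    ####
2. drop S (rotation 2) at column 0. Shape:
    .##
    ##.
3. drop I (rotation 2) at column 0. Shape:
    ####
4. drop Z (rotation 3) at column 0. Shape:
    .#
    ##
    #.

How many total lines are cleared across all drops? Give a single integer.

Answer: 0

Derivation:
Drop 1: I rot2 at col 1 lands with bottom-row=0; cleared 0 line(s) (total 0); column heights now [0 1 1 1 1 0], max=1
Drop 2: S rot2 at col 0 lands with bottom-row=1; cleared 0 line(s) (total 0); column heights now [2 3 3 1 1 0], max=3
Drop 3: I rot2 at col 0 lands with bottom-row=3; cleared 0 line(s) (total 0); column heights now [4 4 4 4 1 0], max=4
Drop 4: Z rot3 at col 0 lands with bottom-row=4; cleared 0 line(s) (total 0); column heights now [6 7 4 4 1 0], max=7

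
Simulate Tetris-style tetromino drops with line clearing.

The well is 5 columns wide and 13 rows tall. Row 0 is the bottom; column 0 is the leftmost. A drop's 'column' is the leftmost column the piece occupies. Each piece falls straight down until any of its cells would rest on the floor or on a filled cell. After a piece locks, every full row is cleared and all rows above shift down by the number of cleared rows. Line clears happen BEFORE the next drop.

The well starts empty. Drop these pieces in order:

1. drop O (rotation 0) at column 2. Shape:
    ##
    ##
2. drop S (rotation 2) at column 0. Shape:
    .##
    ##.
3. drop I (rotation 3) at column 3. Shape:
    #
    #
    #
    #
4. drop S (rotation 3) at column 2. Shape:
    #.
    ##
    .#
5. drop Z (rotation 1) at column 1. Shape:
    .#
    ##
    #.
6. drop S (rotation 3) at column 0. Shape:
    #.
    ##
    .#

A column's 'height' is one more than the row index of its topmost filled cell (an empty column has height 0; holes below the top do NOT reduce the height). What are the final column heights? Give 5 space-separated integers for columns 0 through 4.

Drop 1: O rot0 at col 2 lands with bottom-row=0; cleared 0 line(s) (total 0); column heights now [0 0 2 2 0], max=2
Drop 2: S rot2 at col 0 lands with bottom-row=1; cleared 0 line(s) (total 0); column heights now [2 3 3 2 0], max=3
Drop 3: I rot3 at col 3 lands with bottom-row=2; cleared 0 line(s) (total 0); column heights now [2 3 3 6 0], max=6
Drop 4: S rot3 at col 2 lands with bottom-row=6; cleared 0 line(s) (total 0); column heights now [2 3 9 8 0], max=9
Drop 5: Z rot1 at col 1 lands with bottom-row=8; cleared 0 line(s) (total 0); column heights now [2 10 11 8 0], max=11
Drop 6: S rot3 at col 0 lands with bottom-row=10; cleared 0 line(s) (total 0); column heights now [13 12 11 8 0], max=13

Answer: 13 12 11 8 0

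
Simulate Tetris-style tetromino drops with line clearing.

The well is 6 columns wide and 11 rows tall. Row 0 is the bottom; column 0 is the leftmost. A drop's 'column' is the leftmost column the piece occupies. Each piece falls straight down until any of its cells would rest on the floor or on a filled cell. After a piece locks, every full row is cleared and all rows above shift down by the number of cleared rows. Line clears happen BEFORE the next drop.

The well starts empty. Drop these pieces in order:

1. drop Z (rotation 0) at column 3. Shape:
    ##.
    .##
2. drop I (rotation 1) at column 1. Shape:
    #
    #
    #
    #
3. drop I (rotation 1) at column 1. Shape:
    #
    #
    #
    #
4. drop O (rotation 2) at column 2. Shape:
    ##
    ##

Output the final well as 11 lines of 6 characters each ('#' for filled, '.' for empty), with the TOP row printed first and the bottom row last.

Answer: ......
......
......
.#....
.#....
.#....
.#....
.###..
.###..
.#.##.
.#..##

Derivation:
Drop 1: Z rot0 at col 3 lands with bottom-row=0; cleared 0 line(s) (total 0); column heights now [0 0 0 2 2 1], max=2
Drop 2: I rot1 at col 1 lands with bottom-row=0; cleared 0 line(s) (total 0); column heights now [0 4 0 2 2 1], max=4
Drop 3: I rot1 at col 1 lands with bottom-row=4; cleared 0 line(s) (total 0); column heights now [0 8 0 2 2 1], max=8
Drop 4: O rot2 at col 2 lands with bottom-row=2; cleared 0 line(s) (total 0); column heights now [0 8 4 4 2 1], max=8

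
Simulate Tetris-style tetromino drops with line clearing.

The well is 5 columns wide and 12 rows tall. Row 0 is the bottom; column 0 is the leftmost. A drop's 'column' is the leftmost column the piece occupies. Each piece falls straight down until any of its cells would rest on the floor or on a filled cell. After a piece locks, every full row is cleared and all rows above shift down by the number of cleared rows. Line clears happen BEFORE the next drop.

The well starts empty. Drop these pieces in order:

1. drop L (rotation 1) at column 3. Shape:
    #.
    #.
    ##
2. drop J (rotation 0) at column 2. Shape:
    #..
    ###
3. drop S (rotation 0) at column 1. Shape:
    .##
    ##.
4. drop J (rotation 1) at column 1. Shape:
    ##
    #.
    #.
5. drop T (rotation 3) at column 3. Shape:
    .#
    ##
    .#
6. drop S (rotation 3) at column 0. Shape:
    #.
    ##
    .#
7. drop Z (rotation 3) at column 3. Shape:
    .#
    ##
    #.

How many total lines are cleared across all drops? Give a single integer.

Drop 1: L rot1 at col 3 lands with bottom-row=0; cleared 0 line(s) (total 0); column heights now [0 0 0 3 1], max=3
Drop 2: J rot0 at col 2 lands with bottom-row=3; cleared 0 line(s) (total 0); column heights now [0 0 5 4 4], max=5
Drop 3: S rot0 at col 1 lands with bottom-row=5; cleared 0 line(s) (total 0); column heights now [0 6 7 7 4], max=7
Drop 4: J rot1 at col 1 lands with bottom-row=6; cleared 0 line(s) (total 0); column heights now [0 9 9 7 4], max=9
Drop 5: T rot3 at col 3 lands with bottom-row=6; cleared 0 line(s) (total 0); column heights now [0 9 9 8 9], max=9
Drop 6: S rot3 at col 0 lands with bottom-row=9; cleared 0 line(s) (total 0); column heights now [12 11 9 8 9], max=12
Drop 7: Z rot3 at col 3 lands with bottom-row=8; cleared 0 line(s) (total 0); column heights now [12 11 9 10 11], max=12

Answer: 0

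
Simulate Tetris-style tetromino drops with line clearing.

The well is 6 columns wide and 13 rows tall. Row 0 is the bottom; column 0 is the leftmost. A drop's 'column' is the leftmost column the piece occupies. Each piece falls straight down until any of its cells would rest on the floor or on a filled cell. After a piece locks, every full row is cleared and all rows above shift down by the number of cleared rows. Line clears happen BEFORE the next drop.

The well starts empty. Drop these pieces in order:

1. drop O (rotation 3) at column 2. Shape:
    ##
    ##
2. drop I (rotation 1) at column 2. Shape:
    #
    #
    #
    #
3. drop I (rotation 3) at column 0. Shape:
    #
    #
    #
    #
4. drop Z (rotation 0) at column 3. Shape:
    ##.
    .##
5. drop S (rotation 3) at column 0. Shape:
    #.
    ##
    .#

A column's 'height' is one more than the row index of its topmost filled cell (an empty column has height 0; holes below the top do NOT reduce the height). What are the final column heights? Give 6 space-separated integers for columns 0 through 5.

Answer: 6 5 6 3 3 2

Derivation:
Drop 1: O rot3 at col 2 lands with bottom-row=0; cleared 0 line(s) (total 0); column heights now [0 0 2 2 0 0], max=2
Drop 2: I rot1 at col 2 lands with bottom-row=2; cleared 0 line(s) (total 0); column heights now [0 0 6 2 0 0], max=6
Drop 3: I rot3 at col 0 lands with bottom-row=0; cleared 0 line(s) (total 0); column heights now [4 0 6 2 0 0], max=6
Drop 4: Z rot0 at col 3 lands with bottom-row=1; cleared 0 line(s) (total 0); column heights now [4 0 6 3 3 2], max=6
Drop 5: S rot3 at col 0 lands with bottom-row=3; cleared 0 line(s) (total 0); column heights now [6 5 6 3 3 2], max=6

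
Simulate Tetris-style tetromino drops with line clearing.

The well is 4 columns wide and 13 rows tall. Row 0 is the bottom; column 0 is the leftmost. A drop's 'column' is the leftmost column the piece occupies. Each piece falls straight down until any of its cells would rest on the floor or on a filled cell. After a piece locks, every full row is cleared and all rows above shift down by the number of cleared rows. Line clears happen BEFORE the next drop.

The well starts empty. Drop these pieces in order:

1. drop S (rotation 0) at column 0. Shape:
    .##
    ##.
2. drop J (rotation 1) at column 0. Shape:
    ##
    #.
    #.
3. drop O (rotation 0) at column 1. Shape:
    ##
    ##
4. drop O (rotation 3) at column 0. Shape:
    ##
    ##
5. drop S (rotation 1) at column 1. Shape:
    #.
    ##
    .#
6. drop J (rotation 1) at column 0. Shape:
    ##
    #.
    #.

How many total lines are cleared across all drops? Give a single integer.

Answer: 0

Derivation:
Drop 1: S rot0 at col 0 lands with bottom-row=0; cleared 0 line(s) (total 0); column heights now [1 2 2 0], max=2
Drop 2: J rot1 at col 0 lands with bottom-row=1; cleared 0 line(s) (total 0); column heights now [4 4 2 0], max=4
Drop 3: O rot0 at col 1 lands with bottom-row=4; cleared 0 line(s) (total 0); column heights now [4 6 6 0], max=6
Drop 4: O rot3 at col 0 lands with bottom-row=6; cleared 0 line(s) (total 0); column heights now [8 8 6 0], max=8
Drop 5: S rot1 at col 1 lands with bottom-row=7; cleared 0 line(s) (total 0); column heights now [8 10 9 0], max=10
Drop 6: J rot1 at col 0 lands with bottom-row=8; cleared 0 line(s) (total 0); column heights now [11 11 9 0], max=11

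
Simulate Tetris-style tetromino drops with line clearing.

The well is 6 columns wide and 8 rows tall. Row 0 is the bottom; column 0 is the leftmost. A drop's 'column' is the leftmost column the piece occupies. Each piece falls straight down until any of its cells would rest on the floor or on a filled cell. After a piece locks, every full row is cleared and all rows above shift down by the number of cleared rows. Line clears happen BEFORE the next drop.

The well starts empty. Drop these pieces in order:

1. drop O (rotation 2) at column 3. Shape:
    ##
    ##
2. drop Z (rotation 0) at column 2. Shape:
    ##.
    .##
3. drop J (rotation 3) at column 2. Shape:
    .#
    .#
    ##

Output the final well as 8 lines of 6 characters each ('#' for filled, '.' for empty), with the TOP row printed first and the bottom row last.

Drop 1: O rot2 at col 3 lands with bottom-row=0; cleared 0 line(s) (total 0); column heights now [0 0 0 2 2 0], max=2
Drop 2: Z rot0 at col 2 lands with bottom-row=2; cleared 0 line(s) (total 0); column heights now [0 0 4 4 3 0], max=4
Drop 3: J rot3 at col 2 lands with bottom-row=4; cleared 0 line(s) (total 0); column heights now [0 0 5 7 3 0], max=7

Answer: ......
...#..
...#..
..##..
..##..
...##.
...##.
...##.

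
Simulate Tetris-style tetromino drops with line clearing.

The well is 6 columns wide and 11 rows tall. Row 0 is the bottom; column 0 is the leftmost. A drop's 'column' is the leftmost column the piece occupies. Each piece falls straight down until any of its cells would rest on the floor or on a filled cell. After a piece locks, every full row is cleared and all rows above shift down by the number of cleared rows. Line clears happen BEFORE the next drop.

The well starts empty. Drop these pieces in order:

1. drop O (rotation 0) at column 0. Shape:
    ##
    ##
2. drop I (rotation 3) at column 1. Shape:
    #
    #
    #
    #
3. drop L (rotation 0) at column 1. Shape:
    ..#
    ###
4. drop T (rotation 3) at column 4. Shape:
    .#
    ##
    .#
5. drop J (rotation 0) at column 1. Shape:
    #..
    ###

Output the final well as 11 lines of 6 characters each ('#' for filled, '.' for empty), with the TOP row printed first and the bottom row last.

Answer: ......
.#....
.###..
...#..
.###..
.#....
.#....
.#....
.#...#
##..##
##...#

Derivation:
Drop 1: O rot0 at col 0 lands with bottom-row=0; cleared 0 line(s) (total 0); column heights now [2 2 0 0 0 0], max=2
Drop 2: I rot3 at col 1 lands with bottom-row=2; cleared 0 line(s) (total 0); column heights now [2 6 0 0 0 0], max=6
Drop 3: L rot0 at col 1 lands with bottom-row=6; cleared 0 line(s) (total 0); column heights now [2 7 7 8 0 0], max=8
Drop 4: T rot3 at col 4 lands with bottom-row=0; cleared 0 line(s) (total 0); column heights now [2 7 7 8 2 3], max=8
Drop 5: J rot0 at col 1 lands with bottom-row=8; cleared 0 line(s) (total 0); column heights now [2 10 9 9 2 3], max=10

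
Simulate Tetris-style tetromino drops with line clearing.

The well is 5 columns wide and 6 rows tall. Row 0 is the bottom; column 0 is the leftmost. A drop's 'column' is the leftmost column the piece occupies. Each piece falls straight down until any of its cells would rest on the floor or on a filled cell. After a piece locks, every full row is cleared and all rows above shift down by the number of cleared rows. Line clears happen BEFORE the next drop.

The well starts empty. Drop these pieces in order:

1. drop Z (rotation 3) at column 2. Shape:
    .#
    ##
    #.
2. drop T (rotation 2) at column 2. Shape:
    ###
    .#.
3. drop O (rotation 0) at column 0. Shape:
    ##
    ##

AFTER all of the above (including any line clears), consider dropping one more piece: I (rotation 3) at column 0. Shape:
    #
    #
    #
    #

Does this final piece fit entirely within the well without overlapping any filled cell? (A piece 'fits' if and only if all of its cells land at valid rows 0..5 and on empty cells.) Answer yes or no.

Drop 1: Z rot3 at col 2 lands with bottom-row=0; cleared 0 line(s) (total 0); column heights now [0 0 2 3 0], max=3
Drop 2: T rot2 at col 2 lands with bottom-row=3; cleared 0 line(s) (total 0); column heights now [0 0 5 5 5], max=5
Drop 3: O rot0 at col 0 lands with bottom-row=0; cleared 0 line(s) (total 0); column heights now [2 2 5 5 5], max=5
Test piece I rot3 at col 0 (width 1): heights before test = [2 2 5 5 5]; fits = True

Answer: yes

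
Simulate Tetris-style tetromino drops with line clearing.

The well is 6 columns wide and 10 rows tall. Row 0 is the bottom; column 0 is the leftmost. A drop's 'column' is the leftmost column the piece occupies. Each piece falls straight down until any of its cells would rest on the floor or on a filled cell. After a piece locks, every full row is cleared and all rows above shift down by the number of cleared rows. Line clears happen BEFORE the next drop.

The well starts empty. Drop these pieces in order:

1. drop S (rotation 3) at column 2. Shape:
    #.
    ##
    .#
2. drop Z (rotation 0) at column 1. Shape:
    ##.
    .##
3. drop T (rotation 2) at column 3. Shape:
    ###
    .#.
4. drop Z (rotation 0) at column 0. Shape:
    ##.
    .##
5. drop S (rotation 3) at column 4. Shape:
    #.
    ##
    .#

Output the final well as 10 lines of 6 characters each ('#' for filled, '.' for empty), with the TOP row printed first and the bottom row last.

Drop 1: S rot3 at col 2 lands with bottom-row=0; cleared 0 line(s) (total 0); column heights now [0 0 3 2 0 0], max=3
Drop 2: Z rot0 at col 1 lands with bottom-row=3; cleared 0 line(s) (total 0); column heights now [0 5 5 4 0 0], max=5
Drop 3: T rot2 at col 3 lands with bottom-row=3; cleared 0 line(s) (total 0); column heights now [0 5 5 5 5 5], max=5
Drop 4: Z rot0 at col 0 lands with bottom-row=5; cleared 0 line(s) (total 0); column heights now [7 7 6 5 5 5], max=7
Drop 5: S rot3 at col 4 lands with bottom-row=5; cleared 0 line(s) (total 0); column heights now [7 7 6 5 8 7], max=8

Answer: ......
......
....#.
##..##
.##..#
.#####
..###.
..#...
..##..
...#..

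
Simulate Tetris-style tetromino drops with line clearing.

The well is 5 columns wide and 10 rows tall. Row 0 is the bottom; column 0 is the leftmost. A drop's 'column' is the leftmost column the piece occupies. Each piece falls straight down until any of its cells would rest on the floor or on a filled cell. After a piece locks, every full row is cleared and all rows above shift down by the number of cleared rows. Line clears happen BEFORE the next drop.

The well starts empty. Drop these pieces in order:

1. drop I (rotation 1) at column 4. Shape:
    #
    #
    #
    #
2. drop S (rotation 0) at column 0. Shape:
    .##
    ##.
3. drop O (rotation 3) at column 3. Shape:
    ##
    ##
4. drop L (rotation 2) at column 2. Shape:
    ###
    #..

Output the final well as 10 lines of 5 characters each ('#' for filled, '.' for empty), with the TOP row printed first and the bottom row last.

Drop 1: I rot1 at col 4 lands with bottom-row=0; cleared 0 line(s) (total 0); column heights now [0 0 0 0 4], max=4
Drop 2: S rot0 at col 0 lands with bottom-row=0; cleared 0 line(s) (total 0); column heights now [1 2 2 0 4], max=4
Drop 3: O rot3 at col 3 lands with bottom-row=4; cleared 0 line(s) (total 0); column heights now [1 2 2 6 6], max=6
Drop 4: L rot2 at col 2 lands with bottom-row=5; cleared 0 line(s) (total 0); column heights now [1 2 7 7 7], max=7

Answer: .....
.....
.....
..###
..###
...##
....#
....#
.##.#
##..#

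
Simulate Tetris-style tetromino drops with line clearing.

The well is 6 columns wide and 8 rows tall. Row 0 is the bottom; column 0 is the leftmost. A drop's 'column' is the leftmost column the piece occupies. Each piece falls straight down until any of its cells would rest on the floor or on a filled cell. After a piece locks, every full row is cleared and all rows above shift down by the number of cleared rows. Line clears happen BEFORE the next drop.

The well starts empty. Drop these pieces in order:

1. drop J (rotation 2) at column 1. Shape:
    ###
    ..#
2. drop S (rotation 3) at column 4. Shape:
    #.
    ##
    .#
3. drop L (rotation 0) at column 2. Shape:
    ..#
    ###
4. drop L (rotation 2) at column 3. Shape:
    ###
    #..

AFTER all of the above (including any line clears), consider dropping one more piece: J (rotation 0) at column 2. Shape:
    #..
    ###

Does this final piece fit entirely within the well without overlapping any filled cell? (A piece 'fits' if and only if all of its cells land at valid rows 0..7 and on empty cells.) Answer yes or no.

Answer: yes

Derivation:
Drop 1: J rot2 at col 1 lands with bottom-row=0; cleared 0 line(s) (total 0); column heights now [0 2 2 2 0 0], max=2
Drop 2: S rot3 at col 4 lands with bottom-row=0; cleared 0 line(s) (total 0); column heights now [0 2 2 2 3 2], max=3
Drop 3: L rot0 at col 2 lands with bottom-row=3; cleared 0 line(s) (total 0); column heights now [0 2 4 4 5 2], max=5
Drop 4: L rot2 at col 3 lands with bottom-row=4; cleared 0 line(s) (total 0); column heights now [0 2 4 6 6 6], max=6
Test piece J rot0 at col 2 (width 3): heights before test = [0 2 4 6 6 6]; fits = True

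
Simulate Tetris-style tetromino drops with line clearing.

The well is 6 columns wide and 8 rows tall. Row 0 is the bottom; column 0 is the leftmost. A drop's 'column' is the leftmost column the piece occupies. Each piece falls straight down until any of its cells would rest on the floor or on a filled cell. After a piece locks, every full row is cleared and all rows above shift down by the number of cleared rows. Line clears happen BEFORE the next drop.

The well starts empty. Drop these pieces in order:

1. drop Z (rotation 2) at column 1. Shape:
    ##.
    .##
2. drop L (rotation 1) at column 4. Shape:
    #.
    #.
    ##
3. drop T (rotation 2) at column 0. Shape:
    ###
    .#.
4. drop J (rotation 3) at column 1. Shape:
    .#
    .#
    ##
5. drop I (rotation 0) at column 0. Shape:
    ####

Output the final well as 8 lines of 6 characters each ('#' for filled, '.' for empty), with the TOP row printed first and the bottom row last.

Drop 1: Z rot2 at col 1 lands with bottom-row=0; cleared 0 line(s) (total 0); column heights now [0 2 2 1 0 0], max=2
Drop 2: L rot1 at col 4 lands with bottom-row=0; cleared 0 line(s) (total 0); column heights now [0 2 2 1 3 1], max=3
Drop 3: T rot2 at col 0 lands with bottom-row=2; cleared 0 line(s) (total 0); column heights now [4 4 4 1 3 1], max=4
Drop 4: J rot3 at col 1 lands with bottom-row=4; cleared 0 line(s) (total 0); column heights now [4 5 7 1 3 1], max=7
Drop 5: I rot0 at col 0 lands with bottom-row=7; cleared 0 line(s) (total 0); column heights now [8 8 8 8 3 1], max=8

Answer: ####..
..#...
..#...
.##...
###...
.#..#.
.##.#.
..####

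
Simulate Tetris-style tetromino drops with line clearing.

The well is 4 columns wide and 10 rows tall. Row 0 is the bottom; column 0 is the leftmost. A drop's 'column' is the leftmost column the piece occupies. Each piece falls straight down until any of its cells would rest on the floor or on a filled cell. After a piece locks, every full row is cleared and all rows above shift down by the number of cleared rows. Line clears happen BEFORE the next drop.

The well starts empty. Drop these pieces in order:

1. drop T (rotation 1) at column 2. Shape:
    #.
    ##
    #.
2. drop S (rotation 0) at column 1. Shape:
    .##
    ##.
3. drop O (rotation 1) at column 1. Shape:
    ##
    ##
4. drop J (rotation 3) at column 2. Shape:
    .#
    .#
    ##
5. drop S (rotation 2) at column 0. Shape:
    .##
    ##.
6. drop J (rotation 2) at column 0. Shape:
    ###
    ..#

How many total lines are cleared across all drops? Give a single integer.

Answer: 1

Derivation:
Drop 1: T rot1 at col 2 lands with bottom-row=0; cleared 0 line(s) (total 0); column heights now [0 0 3 2], max=3
Drop 2: S rot0 at col 1 lands with bottom-row=3; cleared 0 line(s) (total 0); column heights now [0 4 5 5], max=5
Drop 3: O rot1 at col 1 lands with bottom-row=5; cleared 0 line(s) (total 0); column heights now [0 7 7 5], max=7
Drop 4: J rot3 at col 2 lands with bottom-row=7; cleared 0 line(s) (total 0); column heights now [0 7 8 10], max=10
Drop 5: S rot2 at col 0 lands with bottom-row=7; cleared 1 line(s) (total 1); column heights now [0 8 8 9], max=9
Drop 6: J rot2 at col 0 lands with bottom-row=8; cleared 0 line(s) (total 1); column heights now [10 10 10 9], max=10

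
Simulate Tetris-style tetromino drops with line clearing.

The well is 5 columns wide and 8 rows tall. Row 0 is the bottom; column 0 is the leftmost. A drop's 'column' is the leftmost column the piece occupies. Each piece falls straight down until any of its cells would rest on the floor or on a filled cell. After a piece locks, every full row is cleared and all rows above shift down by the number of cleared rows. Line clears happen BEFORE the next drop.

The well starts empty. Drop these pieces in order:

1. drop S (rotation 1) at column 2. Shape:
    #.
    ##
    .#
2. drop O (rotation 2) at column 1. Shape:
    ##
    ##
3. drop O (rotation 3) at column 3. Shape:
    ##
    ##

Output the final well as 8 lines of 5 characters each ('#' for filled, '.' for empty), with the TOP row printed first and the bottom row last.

Drop 1: S rot1 at col 2 lands with bottom-row=0; cleared 0 line(s) (total 0); column heights now [0 0 3 2 0], max=3
Drop 2: O rot2 at col 1 lands with bottom-row=3; cleared 0 line(s) (total 0); column heights now [0 5 5 2 0], max=5
Drop 3: O rot3 at col 3 lands with bottom-row=2; cleared 0 line(s) (total 0); column heights now [0 5 5 4 4], max=5

Answer: .....
.....
.....
.##..
.####
..###
..##.
...#.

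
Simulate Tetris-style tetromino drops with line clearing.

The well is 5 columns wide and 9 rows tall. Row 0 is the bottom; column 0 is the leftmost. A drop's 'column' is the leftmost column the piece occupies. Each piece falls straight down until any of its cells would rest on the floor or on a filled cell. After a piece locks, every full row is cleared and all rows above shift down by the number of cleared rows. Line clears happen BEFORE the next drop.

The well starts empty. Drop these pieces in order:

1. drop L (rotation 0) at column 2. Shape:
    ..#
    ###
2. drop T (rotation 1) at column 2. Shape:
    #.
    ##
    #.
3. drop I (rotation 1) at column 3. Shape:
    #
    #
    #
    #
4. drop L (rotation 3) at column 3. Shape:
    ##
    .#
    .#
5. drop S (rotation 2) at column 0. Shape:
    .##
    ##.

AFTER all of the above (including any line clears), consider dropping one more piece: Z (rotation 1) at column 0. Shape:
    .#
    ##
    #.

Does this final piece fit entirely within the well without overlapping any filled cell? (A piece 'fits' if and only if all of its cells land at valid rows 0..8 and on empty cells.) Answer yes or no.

Answer: yes

Derivation:
Drop 1: L rot0 at col 2 lands with bottom-row=0; cleared 0 line(s) (total 0); column heights now [0 0 1 1 2], max=2
Drop 2: T rot1 at col 2 lands with bottom-row=1; cleared 0 line(s) (total 0); column heights now [0 0 4 3 2], max=4
Drop 3: I rot1 at col 3 lands with bottom-row=3; cleared 0 line(s) (total 0); column heights now [0 0 4 7 2], max=7
Drop 4: L rot3 at col 3 lands with bottom-row=5; cleared 0 line(s) (total 0); column heights now [0 0 4 8 8], max=8
Drop 5: S rot2 at col 0 lands with bottom-row=3; cleared 0 line(s) (total 0); column heights now [4 5 5 8 8], max=8
Test piece Z rot1 at col 0 (width 2): heights before test = [4 5 5 8 8]; fits = True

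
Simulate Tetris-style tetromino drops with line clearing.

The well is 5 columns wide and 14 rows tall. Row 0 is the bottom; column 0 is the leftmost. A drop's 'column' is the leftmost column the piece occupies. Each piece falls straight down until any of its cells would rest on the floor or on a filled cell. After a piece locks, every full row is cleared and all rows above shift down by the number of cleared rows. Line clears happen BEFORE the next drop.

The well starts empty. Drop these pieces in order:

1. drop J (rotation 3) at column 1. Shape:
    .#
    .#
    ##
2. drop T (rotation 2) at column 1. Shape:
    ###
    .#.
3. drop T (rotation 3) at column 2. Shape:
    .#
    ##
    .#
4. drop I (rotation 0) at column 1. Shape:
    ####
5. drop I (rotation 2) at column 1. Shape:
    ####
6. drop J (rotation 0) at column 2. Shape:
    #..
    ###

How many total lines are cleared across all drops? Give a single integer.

Answer: 0

Derivation:
Drop 1: J rot3 at col 1 lands with bottom-row=0; cleared 0 line(s) (total 0); column heights now [0 1 3 0 0], max=3
Drop 2: T rot2 at col 1 lands with bottom-row=3; cleared 0 line(s) (total 0); column heights now [0 5 5 5 0], max=5
Drop 3: T rot3 at col 2 lands with bottom-row=5; cleared 0 line(s) (total 0); column heights now [0 5 7 8 0], max=8
Drop 4: I rot0 at col 1 lands with bottom-row=8; cleared 0 line(s) (total 0); column heights now [0 9 9 9 9], max=9
Drop 5: I rot2 at col 1 lands with bottom-row=9; cleared 0 line(s) (total 0); column heights now [0 10 10 10 10], max=10
Drop 6: J rot0 at col 2 lands with bottom-row=10; cleared 0 line(s) (total 0); column heights now [0 10 12 11 11], max=12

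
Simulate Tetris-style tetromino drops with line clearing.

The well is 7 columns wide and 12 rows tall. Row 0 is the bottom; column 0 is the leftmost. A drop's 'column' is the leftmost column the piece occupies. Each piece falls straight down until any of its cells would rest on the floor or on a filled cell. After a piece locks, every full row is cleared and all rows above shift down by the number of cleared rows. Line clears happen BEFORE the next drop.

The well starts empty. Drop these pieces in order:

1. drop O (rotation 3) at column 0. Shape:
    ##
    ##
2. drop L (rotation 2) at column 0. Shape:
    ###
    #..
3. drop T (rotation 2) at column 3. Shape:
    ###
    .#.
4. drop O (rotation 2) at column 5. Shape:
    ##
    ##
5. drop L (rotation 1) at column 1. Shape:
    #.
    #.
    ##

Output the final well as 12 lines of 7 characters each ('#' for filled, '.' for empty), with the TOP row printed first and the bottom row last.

Answer: .......
.......
.......
.......
.......
.#.....
.#.....
.##....
###..##
#....##
##.###.
##..#..

Derivation:
Drop 1: O rot3 at col 0 lands with bottom-row=0; cleared 0 line(s) (total 0); column heights now [2 2 0 0 0 0 0], max=2
Drop 2: L rot2 at col 0 lands with bottom-row=2; cleared 0 line(s) (total 0); column heights now [4 4 4 0 0 0 0], max=4
Drop 3: T rot2 at col 3 lands with bottom-row=0; cleared 0 line(s) (total 0); column heights now [4 4 4 2 2 2 0], max=4
Drop 4: O rot2 at col 5 lands with bottom-row=2; cleared 0 line(s) (total 0); column heights now [4 4 4 2 2 4 4], max=4
Drop 5: L rot1 at col 1 lands with bottom-row=4; cleared 0 line(s) (total 0); column heights now [4 7 5 2 2 4 4], max=7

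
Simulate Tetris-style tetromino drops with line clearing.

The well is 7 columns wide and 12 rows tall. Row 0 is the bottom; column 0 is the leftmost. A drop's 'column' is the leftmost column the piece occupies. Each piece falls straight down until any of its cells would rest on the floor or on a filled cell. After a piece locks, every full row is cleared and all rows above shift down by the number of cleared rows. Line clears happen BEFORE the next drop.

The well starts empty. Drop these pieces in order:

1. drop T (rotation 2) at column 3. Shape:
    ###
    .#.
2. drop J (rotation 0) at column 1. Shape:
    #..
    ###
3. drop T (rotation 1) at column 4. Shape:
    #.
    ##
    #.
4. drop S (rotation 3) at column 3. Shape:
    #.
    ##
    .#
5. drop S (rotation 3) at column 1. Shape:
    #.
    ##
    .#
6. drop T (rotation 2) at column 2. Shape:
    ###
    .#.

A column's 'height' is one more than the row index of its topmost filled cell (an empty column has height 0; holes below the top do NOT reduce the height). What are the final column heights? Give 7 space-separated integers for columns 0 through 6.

Drop 1: T rot2 at col 3 lands with bottom-row=0; cleared 0 line(s) (total 0); column heights now [0 0 0 2 2 2 0], max=2
Drop 2: J rot0 at col 1 lands with bottom-row=2; cleared 0 line(s) (total 0); column heights now [0 4 3 3 2 2 0], max=4
Drop 3: T rot1 at col 4 lands with bottom-row=2; cleared 0 line(s) (total 0); column heights now [0 4 3 3 5 4 0], max=5
Drop 4: S rot3 at col 3 lands with bottom-row=5; cleared 0 line(s) (total 0); column heights now [0 4 3 8 7 4 0], max=8
Drop 5: S rot3 at col 1 lands with bottom-row=3; cleared 0 line(s) (total 0); column heights now [0 6 5 8 7 4 0], max=8
Drop 6: T rot2 at col 2 lands with bottom-row=8; cleared 0 line(s) (total 0); column heights now [0 6 10 10 10 4 0], max=10

Answer: 0 6 10 10 10 4 0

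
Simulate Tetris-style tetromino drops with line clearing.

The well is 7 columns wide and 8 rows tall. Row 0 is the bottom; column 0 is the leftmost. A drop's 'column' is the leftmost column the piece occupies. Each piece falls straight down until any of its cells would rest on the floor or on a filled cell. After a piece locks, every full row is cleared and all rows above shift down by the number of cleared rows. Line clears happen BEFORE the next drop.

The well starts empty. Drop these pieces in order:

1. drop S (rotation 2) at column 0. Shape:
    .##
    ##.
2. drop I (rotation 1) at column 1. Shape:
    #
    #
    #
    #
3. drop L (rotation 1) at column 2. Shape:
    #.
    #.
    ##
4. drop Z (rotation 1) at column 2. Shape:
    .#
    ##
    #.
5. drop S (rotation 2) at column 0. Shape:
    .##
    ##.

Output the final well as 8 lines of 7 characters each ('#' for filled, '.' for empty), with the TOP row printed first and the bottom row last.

Drop 1: S rot2 at col 0 lands with bottom-row=0; cleared 0 line(s) (total 0); column heights now [1 2 2 0 0 0 0], max=2
Drop 2: I rot1 at col 1 lands with bottom-row=2; cleared 0 line(s) (total 0); column heights now [1 6 2 0 0 0 0], max=6
Drop 3: L rot1 at col 2 lands with bottom-row=2; cleared 0 line(s) (total 0); column heights now [1 6 5 3 0 0 0], max=6
Drop 4: Z rot1 at col 2 lands with bottom-row=5; cleared 0 line(s) (total 0); column heights now [1 6 7 8 0 0 0], max=8
Drop 5: S rot2 at col 0 lands with bottom-row=6; cleared 0 line(s) (total 0); column heights now [7 8 8 8 0 0 0], max=8

Answer: .###...
####...
.##....
.##....
.##....
.###...
.##....
##.....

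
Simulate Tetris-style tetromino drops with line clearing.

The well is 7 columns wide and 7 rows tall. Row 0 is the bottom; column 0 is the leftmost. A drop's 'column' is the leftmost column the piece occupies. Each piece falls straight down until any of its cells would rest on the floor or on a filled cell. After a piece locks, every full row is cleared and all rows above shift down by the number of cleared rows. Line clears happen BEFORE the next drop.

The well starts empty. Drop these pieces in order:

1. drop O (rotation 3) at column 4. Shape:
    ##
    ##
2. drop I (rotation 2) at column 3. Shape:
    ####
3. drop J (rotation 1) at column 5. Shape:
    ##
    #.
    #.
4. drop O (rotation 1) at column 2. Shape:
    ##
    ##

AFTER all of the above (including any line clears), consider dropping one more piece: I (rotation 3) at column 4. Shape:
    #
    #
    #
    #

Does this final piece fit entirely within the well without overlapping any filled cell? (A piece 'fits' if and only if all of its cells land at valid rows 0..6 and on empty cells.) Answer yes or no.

Answer: yes

Derivation:
Drop 1: O rot3 at col 4 lands with bottom-row=0; cleared 0 line(s) (total 0); column heights now [0 0 0 0 2 2 0], max=2
Drop 2: I rot2 at col 3 lands with bottom-row=2; cleared 0 line(s) (total 0); column heights now [0 0 0 3 3 3 3], max=3
Drop 3: J rot1 at col 5 lands with bottom-row=3; cleared 0 line(s) (total 0); column heights now [0 0 0 3 3 6 6], max=6
Drop 4: O rot1 at col 2 lands with bottom-row=3; cleared 0 line(s) (total 0); column heights now [0 0 5 5 3 6 6], max=6
Test piece I rot3 at col 4 (width 1): heights before test = [0 0 5 5 3 6 6]; fits = True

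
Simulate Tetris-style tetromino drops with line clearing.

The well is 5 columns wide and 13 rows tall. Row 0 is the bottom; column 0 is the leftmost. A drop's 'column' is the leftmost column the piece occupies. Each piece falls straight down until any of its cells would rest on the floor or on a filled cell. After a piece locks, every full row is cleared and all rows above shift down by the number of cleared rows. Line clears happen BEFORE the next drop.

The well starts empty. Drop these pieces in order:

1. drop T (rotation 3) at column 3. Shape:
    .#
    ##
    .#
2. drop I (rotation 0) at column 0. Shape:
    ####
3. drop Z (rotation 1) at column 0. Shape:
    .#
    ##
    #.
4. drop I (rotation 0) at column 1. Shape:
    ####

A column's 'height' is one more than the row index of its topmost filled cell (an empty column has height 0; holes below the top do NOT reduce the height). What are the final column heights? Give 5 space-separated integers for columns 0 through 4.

Answer: 2 4 4 4 4

Derivation:
Drop 1: T rot3 at col 3 lands with bottom-row=0; cleared 0 line(s) (total 0); column heights now [0 0 0 2 3], max=3
Drop 2: I rot0 at col 0 lands with bottom-row=2; cleared 1 line(s) (total 1); column heights now [0 0 0 2 2], max=2
Drop 3: Z rot1 at col 0 lands with bottom-row=0; cleared 0 line(s) (total 1); column heights now [2 3 0 2 2], max=3
Drop 4: I rot0 at col 1 lands with bottom-row=3; cleared 0 line(s) (total 1); column heights now [2 4 4 4 4], max=4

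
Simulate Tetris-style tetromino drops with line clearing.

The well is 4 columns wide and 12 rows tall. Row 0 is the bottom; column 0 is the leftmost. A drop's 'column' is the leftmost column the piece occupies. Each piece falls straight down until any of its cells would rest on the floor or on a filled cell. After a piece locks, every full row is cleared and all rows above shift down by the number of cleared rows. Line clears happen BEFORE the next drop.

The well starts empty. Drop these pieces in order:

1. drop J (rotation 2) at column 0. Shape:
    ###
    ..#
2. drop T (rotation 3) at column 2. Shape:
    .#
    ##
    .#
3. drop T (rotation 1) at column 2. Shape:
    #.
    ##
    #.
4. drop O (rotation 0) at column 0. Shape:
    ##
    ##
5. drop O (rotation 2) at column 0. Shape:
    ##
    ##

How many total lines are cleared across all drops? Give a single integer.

Answer: 4

Derivation:
Drop 1: J rot2 at col 0 lands with bottom-row=0; cleared 0 line(s) (total 0); column heights now [2 2 2 0], max=2
Drop 2: T rot3 at col 2 lands with bottom-row=1; cleared 1 line(s) (total 1); column heights now [0 0 2 3], max=3
Drop 3: T rot1 at col 2 lands with bottom-row=2; cleared 0 line(s) (total 1); column heights now [0 0 5 4], max=5
Drop 4: O rot0 at col 0 lands with bottom-row=0; cleared 1 line(s) (total 2); column heights now [1 1 4 3], max=4
Drop 5: O rot2 at col 0 lands with bottom-row=1; cleared 2 line(s) (total 4); column heights now [1 1 2 0], max=2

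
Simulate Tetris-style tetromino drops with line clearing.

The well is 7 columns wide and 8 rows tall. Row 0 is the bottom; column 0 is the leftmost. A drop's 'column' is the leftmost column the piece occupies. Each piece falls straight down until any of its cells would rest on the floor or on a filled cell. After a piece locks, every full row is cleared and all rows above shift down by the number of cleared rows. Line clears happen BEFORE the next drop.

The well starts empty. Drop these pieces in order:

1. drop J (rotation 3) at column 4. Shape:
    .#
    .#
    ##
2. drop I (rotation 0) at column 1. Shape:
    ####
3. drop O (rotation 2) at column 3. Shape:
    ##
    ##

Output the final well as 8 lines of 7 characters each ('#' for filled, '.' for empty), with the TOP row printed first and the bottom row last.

Drop 1: J rot3 at col 4 lands with bottom-row=0; cleared 0 line(s) (total 0); column heights now [0 0 0 0 1 3 0], max=3
Drop 2: I rot0 at col 1 lands with bottom-row=1; cleared 0 line(s) (total 0); column heights now [0 2 2 2 2 3 0], max=3
Drop 3: O rot2 at col 3 lands with bottom-row=2; cleared 0 line(s) (total 0); column heights now [0 2 2 4 4 3 0], max=4

Answer: .......
.......
.......
.......
...##..
...###.
.#####.
....##.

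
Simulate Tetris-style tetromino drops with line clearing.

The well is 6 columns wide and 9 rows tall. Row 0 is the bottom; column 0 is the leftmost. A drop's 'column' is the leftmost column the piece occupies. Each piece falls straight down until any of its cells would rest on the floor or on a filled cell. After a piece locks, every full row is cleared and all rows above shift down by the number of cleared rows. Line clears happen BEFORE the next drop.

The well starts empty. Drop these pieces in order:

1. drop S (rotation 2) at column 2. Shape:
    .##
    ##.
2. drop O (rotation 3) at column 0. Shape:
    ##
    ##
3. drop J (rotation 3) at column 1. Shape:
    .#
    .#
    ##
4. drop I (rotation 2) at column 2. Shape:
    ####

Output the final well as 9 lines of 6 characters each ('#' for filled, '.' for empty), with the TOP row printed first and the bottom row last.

Answer: ......
......
......
..####
..#...
..#...
.##...
##.##.
####..

Derivation:
Drop 1: S rot2 at col 2 lands with bottom-row=0; cleared 0 line(s) (total 0); column heights now [0 0 1 2 2 0], max=2
Drop 2: O rot3 at col 0 lands with bottom-row=0; cleared 0 line(s) (total 0); column heights now [2 2 1 2 2 0], max=2
Drop 3: J rot3 at col 1 lands with bottom-row=2; cleared 0 line(s) (total 0); column heights now [2 3 5 2 2 0], max=5
Drop 4: I rot2 at col 2 lands with bottom-row=5; cleared 0 line(s) (total 0); column heights now [2 3 6 6 6 6], max=6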